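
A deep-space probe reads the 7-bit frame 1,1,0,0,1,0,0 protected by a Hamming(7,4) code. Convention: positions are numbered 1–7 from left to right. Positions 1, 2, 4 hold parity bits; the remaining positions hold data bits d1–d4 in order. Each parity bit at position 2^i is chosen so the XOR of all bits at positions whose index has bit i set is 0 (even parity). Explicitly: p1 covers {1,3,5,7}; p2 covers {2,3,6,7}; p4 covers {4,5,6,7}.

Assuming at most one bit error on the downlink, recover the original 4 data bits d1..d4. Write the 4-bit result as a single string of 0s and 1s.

0110

s1 (pos 1,3,5,7): 1⊕0⊕1⊕0 = 0
s2 (pos 2,3,6,7): 1⊕0⊕0⊕0 = 1
s4 (pos 4,5,6,7): 0⊕1⊕0⊕0 = 1
Syndrome s4…s1 = 110 → error at position 6.
Flip position 6: 1100100 → 1100110
Read data bits from positions 3,5,6,7: 0110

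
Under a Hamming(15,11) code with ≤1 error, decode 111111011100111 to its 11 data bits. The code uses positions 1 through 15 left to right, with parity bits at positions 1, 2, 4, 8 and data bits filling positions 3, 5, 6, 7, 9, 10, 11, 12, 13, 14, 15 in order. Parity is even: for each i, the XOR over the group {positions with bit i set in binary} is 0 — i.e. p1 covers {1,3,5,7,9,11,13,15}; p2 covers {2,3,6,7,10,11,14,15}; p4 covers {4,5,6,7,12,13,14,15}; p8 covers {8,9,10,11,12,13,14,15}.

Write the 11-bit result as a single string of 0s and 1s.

s1 (pos 1,3,5,7,9,11,13,15): 1⊕1⊕1⊕0⊕1⊕0⊕1⊕1 = 0
s2 (pos 2,3,6,7,10,11,14,15): 1⊕1⊕1⊕0⊕1⊕0⊕1⊕1 = 0
s4 (pos 4,5,6,7,12,13,14,15): 1⊕1⊕1⊕0⊕0⊕1⊕1⊕1 = 0
s8 (pos 8,9,10,11,12,13,14,15): 1⊕1⊕1⊕0⊕0⊕1⊕1⊕1 = 0
Syndrome s8…s1 = 0000 → no error.
Read data bits from positions 3,5,6,7,9,10,11,12,13,14,15: 11101100111

11101100111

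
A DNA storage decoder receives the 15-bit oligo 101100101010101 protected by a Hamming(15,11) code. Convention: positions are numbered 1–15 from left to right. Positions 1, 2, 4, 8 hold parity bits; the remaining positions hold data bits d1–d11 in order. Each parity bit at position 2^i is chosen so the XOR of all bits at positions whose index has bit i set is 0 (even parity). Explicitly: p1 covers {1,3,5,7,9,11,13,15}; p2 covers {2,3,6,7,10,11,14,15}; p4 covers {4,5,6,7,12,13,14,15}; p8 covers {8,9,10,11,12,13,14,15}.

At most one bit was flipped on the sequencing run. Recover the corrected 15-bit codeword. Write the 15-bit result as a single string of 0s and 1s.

001100101010101

s1 (pos 1,3,5,7,9,11,13,15): 1⊕1⊕0⊕1⊕1⊕1⊕1⊕1 = 1
s2 (pos 2,3,6,7,10,11,14,15): 0⊕1⊕0⊕1⊕0⊕1⊕0⊕1 = 0
s4 (pos 4,5,6,7,12,13,14,15): 1⊕0⊕0⊕1⊕0⊕1⊕0⊕1 = 0
s8 (pos 8,9,10,11,12,13,14,15): 0⊕1⊕0⊕1⊕0⊕1⊕0⊕1 = 0
Syndrome s8…s1 = 0001 → error at position 1.
Flip position 1: 101100101010101 → 001100101010101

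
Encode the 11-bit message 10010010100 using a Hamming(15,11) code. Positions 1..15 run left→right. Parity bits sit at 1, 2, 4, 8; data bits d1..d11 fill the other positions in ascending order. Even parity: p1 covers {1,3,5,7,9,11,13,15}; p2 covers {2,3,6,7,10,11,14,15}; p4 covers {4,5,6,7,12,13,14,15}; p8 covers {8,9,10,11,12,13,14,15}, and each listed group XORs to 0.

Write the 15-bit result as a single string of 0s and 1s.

Place data at non-parity positions: p1 p2 1 p4 0 0 1 p8 0 0 1 0 1 0 0
p1 (pos 1,3,5,7,9,11,13,15): XOR of data positions = 1⊕0⊕1⊕0⊕1⊕1⊕0 = 0
p2 (pos 2,3,6,7,10,11,14,15): XOR of data positions = 1⊕0⊕1⊕0⊕1⊕0⊕0 = 1
p4 (pos 4,5,6,7,12,13,14,15): XOR of data positions = 0⊕0⊕1⊕0⊕1⊕0⊕0 = 0
p8 (pos 8,9,10,11,12,13,14,15): XOR of data positions = 0⊕0⊕1⊕0⊕1⊕0⊕0 = 0
Codeword: 011000100010100

011000100010100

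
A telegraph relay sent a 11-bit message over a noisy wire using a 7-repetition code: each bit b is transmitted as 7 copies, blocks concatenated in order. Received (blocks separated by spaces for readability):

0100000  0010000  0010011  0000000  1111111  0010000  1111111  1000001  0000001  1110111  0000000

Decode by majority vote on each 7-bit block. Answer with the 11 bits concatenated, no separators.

Block 1 (0100000): 1 one → 0
Block 2 (0010000): 1 one → 0
Block 3 (0010011): 3 ones → 0
Block 4 (0000000): 0 ones → 0
Block 5 (1111111): 7 ones → 1
Block 6 (0010000): 1 one → 0
Block 7 (1111111): 7 ones → 1
Block 8 (1000001): 2 ones → 0
Block 9 (0000001): 1 one → 0
Block 10 (1110111): 6 ones → 1
Block 11 (0000000): 0 ones → 0

00001010010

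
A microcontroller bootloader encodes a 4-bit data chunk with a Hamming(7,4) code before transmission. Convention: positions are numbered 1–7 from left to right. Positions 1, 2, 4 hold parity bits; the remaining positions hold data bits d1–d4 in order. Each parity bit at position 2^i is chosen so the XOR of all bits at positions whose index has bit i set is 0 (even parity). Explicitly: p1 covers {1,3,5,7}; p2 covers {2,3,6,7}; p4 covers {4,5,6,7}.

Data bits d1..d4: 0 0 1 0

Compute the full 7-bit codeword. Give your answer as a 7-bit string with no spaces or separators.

Place data at non-parity positions: p1 p2 0 p4 0 1 0
p1 (pos 1,3,5,7): XOR of data positions = 0⊕0⊕0 = 0
p2 (pos 2,3,6,7): XOR of data positions = 0⊕1⊕0 = 1
p4 (pos 4,5,6,7): XOR of data positions = 0⊕1⊕0 = 1
Codeword: 0101010

0101010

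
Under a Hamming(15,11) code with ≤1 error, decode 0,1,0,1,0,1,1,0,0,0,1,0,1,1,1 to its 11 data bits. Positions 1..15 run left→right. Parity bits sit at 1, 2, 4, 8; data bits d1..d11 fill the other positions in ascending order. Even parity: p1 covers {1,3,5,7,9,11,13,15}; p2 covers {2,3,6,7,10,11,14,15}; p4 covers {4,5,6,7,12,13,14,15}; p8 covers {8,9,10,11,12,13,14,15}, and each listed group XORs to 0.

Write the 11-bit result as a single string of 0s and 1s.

00110010111

s1 (pos 1,3,5,7,9,11,13,15): 0⊕0⊕0⊕1⊕0⊕1⊕1⊕1 = 0
s2 (pos 2,3,6,7,10,11,14,15): 1⊕0⊕1⊕1⊕0⊕1⊕1⊕1 = 0
s4 (pos 4,5,6,7,12,13,14,15): 1⊕0⊕1⊕1⊕0⊕1⊕1⊕1 = 0
s8 (pos 8,9,10,11,12,13,14,15): 0⊕0⊕0⊕1⊕0⊕1⊕1⊕1 = 0
Syndrome s8…s1 = 0000 → no error.
Read data bits from positions 3,5,6,7,9,10,11,12,13,14,15: 00110010111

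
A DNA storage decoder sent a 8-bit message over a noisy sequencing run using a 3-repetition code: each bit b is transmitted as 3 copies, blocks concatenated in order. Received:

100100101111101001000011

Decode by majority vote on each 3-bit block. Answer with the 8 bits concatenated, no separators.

00111001

Block 1 (100): 1 one → 0
Block 2 (100): 1 one → 0
Block 3 (101): 2 ones → 1
Block 4 (111): 3 ones → 1
Block 5 (101): 2 ones → 1
Block 6 (001): 1 one → 0
Block 7 (000): 0 ones → 0
Block 8 (011): 2 ones → 1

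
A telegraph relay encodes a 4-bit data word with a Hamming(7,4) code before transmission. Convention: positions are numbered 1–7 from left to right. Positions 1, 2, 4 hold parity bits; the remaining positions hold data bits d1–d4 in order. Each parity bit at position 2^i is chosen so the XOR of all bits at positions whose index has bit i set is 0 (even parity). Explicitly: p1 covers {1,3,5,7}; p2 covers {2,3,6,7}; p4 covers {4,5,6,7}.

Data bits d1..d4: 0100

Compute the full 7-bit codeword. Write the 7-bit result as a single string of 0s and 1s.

Place data at non-parity positions: p1 p2 0 p4 1 0 0
p1 (pos 1,3,5,7): XOR of data positions = 0⊕1⊕0 = 1
p2 (pos 2,3,6,7): XOR of data positions = 0⊕0⊕0 = 0
p4 (pos 4,5,6,7): XOR of data positions = 1⊕0⊕0 = 1
Codeword: 1001100

1001100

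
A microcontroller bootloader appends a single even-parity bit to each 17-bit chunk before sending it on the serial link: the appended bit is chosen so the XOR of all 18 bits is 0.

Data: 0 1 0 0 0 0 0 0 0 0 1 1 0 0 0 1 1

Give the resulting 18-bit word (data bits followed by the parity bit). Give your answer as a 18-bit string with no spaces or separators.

010000000011000111

XOR of the 17 data bits: 0⊕1⊕0⊕0⊕0⊕0⊕0⊕0⊕0⊕0⊕1⊕1⊕0⊕0⊕0⊕1⊕1 = 1
Parity bit = 1 (so all 18 bits XOR to 0).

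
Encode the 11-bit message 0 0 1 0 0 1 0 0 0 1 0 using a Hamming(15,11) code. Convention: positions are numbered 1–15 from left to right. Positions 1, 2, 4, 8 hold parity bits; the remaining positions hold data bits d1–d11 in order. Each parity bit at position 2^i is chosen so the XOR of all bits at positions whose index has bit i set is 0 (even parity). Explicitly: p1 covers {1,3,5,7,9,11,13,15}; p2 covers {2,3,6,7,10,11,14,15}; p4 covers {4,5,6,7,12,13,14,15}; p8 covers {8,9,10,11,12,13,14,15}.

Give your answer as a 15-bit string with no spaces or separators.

010001000100010

Place data at non-parity positions: p1 p2 0 p4 0 1 0 p8 0 1 0 0 0 1 0
p1 (pos 1,3,5,7,9,11,13,15): XOR of data positions = 0⊕0⊕0⊕0⊕0⊕0⊕0 = 0
p2 (pos 2,3,6,7,10,11,14,15): XOR of data positions = 0⊕1⊕0⊕1⊕0⊕1⊕0 = 1
p4 (pos 4,5,6,7,12,13,14,15): XOR of data positions = 0⊕1⊕0⊕0⊕0⊕1⊕0 = 0
p8 (pos 8,9,10,11,12,13,14,15): XOR of data positions = 0⊕1⊕0⊕0⊕0⊕1⊕0 = 0
Codeword: 010001000100010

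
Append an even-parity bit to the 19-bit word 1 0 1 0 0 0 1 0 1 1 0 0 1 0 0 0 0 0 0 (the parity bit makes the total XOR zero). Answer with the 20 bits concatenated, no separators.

XOR of the 19 data bits: 1⊕0⊕1⊕0⊕0⊕0⊕1⊕0⊕1⊕1⊕0⊕0⊕1⊕0⊕0⊕0⊕0⊕0⊕0 = 0
Parity bit = 0 (so all 20 bits XOR to 0).

10100010110010000000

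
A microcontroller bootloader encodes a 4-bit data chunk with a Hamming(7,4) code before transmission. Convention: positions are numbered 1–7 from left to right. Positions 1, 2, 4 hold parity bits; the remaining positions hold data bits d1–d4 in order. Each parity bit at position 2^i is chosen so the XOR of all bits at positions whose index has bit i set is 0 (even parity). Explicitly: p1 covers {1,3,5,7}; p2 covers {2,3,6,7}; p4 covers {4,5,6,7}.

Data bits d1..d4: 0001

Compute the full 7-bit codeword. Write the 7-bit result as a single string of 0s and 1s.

1101001

Place data at non-parity positions: p1 p2 0 p4 0 0 1
p1 (pos 1,3,5,7): XOR of data positions = 0⊕0⊕1 = 1
p2 (pos 2,3,6,7): XOR of data positions = 0⊕0⊕1 = 1
p4 (pos 4,5,6,7): XOR of data positions = 0⊕0⊕1 = 1
Codeword: 1101001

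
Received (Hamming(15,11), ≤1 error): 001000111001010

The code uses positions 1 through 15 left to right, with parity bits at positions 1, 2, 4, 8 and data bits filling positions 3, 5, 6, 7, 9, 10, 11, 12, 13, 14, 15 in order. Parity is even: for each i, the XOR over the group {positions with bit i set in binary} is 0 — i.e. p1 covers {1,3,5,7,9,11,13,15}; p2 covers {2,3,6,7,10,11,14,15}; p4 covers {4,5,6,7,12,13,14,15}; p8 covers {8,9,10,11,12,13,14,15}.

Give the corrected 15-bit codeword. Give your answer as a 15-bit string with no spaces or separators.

001000011001010

s1 (pos 1,3,5,7,9,11,13,15): 0⊕1⊕0⊕1⊕1⊕0⊕0⊕0 = 1
s2 (pos 2,3,6,7,10,11,14,15): 0⊕1⊕0⊕1⊕0⊕0⊕1⊕0 = 1
s4 (pos 4,5,6,7,12,13,14,15): 0⊕0⊕0⊕1⊕1⊕0⊕1⊕0 = 1
s8 (pos 8,9,10,11,12,13,14,15): 1⊕1⊕0⊕0⊕1⊕0⊕1⊕0 = 0
Syndrome s8…s1 = 0111 → error at position 7.
Flip position 7: 001000111001010 → 001000011001010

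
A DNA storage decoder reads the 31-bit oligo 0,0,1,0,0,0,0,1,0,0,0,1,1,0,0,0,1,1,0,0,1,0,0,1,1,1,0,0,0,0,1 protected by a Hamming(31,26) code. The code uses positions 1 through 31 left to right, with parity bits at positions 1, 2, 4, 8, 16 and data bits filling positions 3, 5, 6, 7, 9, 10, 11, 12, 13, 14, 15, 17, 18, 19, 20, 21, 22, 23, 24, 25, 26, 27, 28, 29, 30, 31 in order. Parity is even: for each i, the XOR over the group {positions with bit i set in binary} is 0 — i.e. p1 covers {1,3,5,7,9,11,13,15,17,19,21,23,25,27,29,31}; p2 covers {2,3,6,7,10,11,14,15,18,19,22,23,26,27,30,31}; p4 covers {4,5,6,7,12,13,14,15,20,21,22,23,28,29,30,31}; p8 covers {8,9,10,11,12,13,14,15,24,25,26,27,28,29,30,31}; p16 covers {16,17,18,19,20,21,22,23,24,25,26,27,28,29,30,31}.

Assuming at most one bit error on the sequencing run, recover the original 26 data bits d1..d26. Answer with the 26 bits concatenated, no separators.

s1 (pos 1,3,5,7,9,11,13,15,17,19,21,23,25,27,29,31): 0⊕1⊕0⊕0⊕0⊕0⊕1⊕0⊕1⊕0⊕1⊕0⊕1⊕0⊕0⊕1 = 0
s2 (pos 2,3,6,7,10,11,14,15,18,19,22,23,26,27,30,31): 0⊕1⊕0⊕0⊕0⊕0⊕0⊕0⊕1⊕0⊕0⊕0⊕1⊕0⊕0⊕1 = 0
s4 (pos 4,5,6,7,12,13,14,15,20,21,22,23,28,29,30,31): 0⊕0⊕0⊕0⊕1⊕1⊕0⊕0⊕0⊕1⊕0⊕0⊕0⊕0⊕0⊕1 = 0
s8 (pos 8,9,10,11,12,13,14,15,24,25,26,27,28,29,30,31): 1⊕0⊕0⊕0⊕1⊕1⊕0⊕0⊕1⊕1⊕1⊕0⊕0⊕0⊕0⊕1 = 1
s16 (pos 16,17,18,19,20,21,22,23,24,25,26,27,28,29,30,31): 0⊕1⊕1⊕0⊕0⊕1⊕0⊕0⊕1⊕1⊕1⊕0⊕0⊕0⊕0⊕1 = 1
Syndrome s16…s1 = 11000 → error at position 24.
Flip position 24: 0010000100011000110010011100001 → 0010000100011000110010001100001
Read data bits from positions 3,5,6,7,9,10,11,12,13,14,15,17,18,19,20,21,22,23,24,25,26,27,28,29,30,31: 10000001100110010001100001

10000001100110010001100001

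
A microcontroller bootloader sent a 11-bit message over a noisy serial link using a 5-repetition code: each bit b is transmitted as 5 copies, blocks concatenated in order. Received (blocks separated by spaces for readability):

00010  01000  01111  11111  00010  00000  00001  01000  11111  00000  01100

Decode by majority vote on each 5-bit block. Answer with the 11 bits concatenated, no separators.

00110000100

Block 1 (00010): 1 one → 0
Block 2 (01000): 1 one → 0
Block 3 (01111): 4 ones → 1
Block 4 (11111): 5 ones → 1
Block 5 (00010): 1 one → 0
Block 6 (00000): 0 ones → 0
Block 7 (00001): 1 one → 0
Block 8 (01000): 1 one → 0
Block 9 (11111): 5 ones → 1
Block 10 (00000): 0 ones → 0
Block 11 (01100): 2 ones → 0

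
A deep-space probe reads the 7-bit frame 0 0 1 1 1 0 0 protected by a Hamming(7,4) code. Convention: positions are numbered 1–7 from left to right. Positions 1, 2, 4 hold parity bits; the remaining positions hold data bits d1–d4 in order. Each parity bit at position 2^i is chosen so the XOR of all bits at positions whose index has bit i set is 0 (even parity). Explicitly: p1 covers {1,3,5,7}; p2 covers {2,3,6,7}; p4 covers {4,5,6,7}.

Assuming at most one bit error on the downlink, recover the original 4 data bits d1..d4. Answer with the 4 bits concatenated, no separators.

s1 (pos 1,3,5,7): 0⊕1⊕1⊕0 = 0
s2 (pos 2,3,6,7): 0⊕1⊕0⊕0 = 1
s4 (pos 4,5,6,7): 1⊕1⊕0⊕0 = 0
Syndrome s4…s1 = 010 → error at position 2.
Flip position 2: 0011100 → 0111100
Read data bits from positions 3,5,6,7: 1100

1100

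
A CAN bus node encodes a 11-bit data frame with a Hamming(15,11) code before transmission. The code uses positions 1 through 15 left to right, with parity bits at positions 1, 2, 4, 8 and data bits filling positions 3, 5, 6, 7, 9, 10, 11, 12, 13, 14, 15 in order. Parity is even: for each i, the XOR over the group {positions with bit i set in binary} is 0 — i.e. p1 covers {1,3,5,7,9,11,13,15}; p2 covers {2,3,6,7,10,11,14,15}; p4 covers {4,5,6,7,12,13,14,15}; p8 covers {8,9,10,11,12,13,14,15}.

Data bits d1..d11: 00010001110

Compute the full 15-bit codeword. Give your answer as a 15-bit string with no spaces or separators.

000000110001110

Place data at non-parity positions: p1 p2 0 p4 0 0 1 p8 0 0 0 1 1 1 0
p1 (pos 1,3,5,7,9,11,13,15): XOR of data positions = 0⊕0⊕1⊕0⊕0⊕1⊕0 = 0
p2 (pos 2,3,6,7,10,11,14,15): XOR of data positions = 0⊕0⊕1⊕0⊕0⊕1⊕0 = 0
p4 (pos 4,5,6,7,12,13,14,15): XOR of data positions = 0⊕0⊕1⊕1⊕1⊕1⊕0 = 0
p8 (pos 8,9,10,11,12,13,14,15): XOR of data positions = 0⊕0⊕0⊕1⊕1⊕1⊕0 = 1
Codeword: 000000110001110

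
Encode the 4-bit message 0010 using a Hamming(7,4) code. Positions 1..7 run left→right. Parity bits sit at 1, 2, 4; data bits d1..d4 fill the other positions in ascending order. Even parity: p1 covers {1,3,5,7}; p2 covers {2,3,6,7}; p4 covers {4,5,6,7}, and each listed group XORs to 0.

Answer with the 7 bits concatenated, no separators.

Place data at non-parity positions: p1 p2 0 p4 0 1 0
p1 (pos 1,3,5,7): XOR of data positions = 0⊕0⊕0 = 0
p2 (pos 2,3,6,7): XOR of data positions = 0⊕1⊕0 = 1
p4 (pos 4,5,6,7): XOR of data positions = 0⊕1⊕0 = 1
Codeword: 0101010

0101010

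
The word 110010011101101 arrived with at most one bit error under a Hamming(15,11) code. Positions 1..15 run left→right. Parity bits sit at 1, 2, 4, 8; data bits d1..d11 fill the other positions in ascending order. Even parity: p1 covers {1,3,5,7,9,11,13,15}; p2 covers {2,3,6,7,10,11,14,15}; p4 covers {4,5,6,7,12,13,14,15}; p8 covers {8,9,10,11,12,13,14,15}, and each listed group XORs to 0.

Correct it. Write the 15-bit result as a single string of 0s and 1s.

s1 (pos 1,3,5,7,9,11,13,15): 1⊕0⊕1⊕0⊕1⊕0⊕1⊕1 = 1
s2 (pos 2,3,6,7,10,11,14,15): 1⊕0⊕0⊕0⊕1⊕0⊕0⊕1 = 1
s4 (pos 4,5,6,7,12,13,14,15): 0⊕1⊕0⊕0⊕1⊕1⊕0⊕1 = 0
s8 (pos 8,9,10,11,12,13,14,15): 1⊕1⊕1⊕0⊕1⊕1⊕0⊕1 = 0
Syndrome s8…s1 = 0011 → error at position 3.
Flip position 3: 110010011101101 → 111010011101101

111010011101101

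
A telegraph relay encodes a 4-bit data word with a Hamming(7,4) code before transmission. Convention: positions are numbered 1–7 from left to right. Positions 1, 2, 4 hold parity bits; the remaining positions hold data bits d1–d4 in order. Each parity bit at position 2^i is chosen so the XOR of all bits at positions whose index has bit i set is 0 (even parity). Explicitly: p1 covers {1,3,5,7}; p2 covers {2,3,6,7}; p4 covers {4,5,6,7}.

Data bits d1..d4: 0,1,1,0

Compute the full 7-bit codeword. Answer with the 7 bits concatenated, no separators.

1100110

Place data at non-parity positions: p1 p2 0 p4 1 1 0
p1 (pos 1,3,5,7): XOR of data positions = 0⊕1⊕0 = 1
p2 (pos 2,3,6,7): XOR of data positions = 0⊕1⊕0 = 1
p4 (pos 4,5,6,7): XOR of data positions = 1⊕1⊕0 = 0
Codeword: 1100110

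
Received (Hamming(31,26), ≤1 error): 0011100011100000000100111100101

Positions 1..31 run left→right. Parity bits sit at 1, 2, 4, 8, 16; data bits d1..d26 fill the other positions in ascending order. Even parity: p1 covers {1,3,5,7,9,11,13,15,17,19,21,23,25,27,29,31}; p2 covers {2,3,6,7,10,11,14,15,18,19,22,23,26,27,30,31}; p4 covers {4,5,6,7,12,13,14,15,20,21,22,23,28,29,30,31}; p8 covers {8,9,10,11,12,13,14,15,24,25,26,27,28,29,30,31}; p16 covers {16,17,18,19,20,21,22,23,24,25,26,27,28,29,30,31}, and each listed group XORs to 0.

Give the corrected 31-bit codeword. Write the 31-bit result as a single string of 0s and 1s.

s1 (pos 1,3,5,7,9,11,13,15,17,19,21,23,25,27,29,31): 0⊕1⊕1⊕0⊕1⊕1⊕0⊕0⊕0⊕0⊕0⊕1⊕1⊕0⊕1⊕1 = 0
s2 (pos 2,3,6,7,10,11,14,15,18,19,22,23,26,27,30,31): 0⊕1⊕0⊕0⊕1⊕1⊕0⊕0⊕0⊕0⊕0⊕1⊕1⊕0⊕0⊕1 = 0
s4 (pos 4,5,6,7,12,13,14,15,20,21,22,23,28,29,30,31): 1⊕1⊕0⊕0⊕0⊕0⊕0⊕0⊕1⊕0⊕0⊕1⊕0⊕1⊕0⊕1 = 0
s8 (pos 8,9,10,11,12,13,14,15,24,25,26,27,28,29,30,31): 0⊕1⊕1⊕1⊕0⊕0⊕0⊕0⊕1⊕1⊕1⊕0⊕0⊕1⊕0⊕1 = 0
s16 (pos 16,17,18,19,20,21,22,23,24,25,26,27,28,29,30,31): 0⊕0⊕0⊕0⊕1⊕0⊕0⊕1⊕1⊕1⊕1⊕0⊕0⊕1⊕0⊕1 = 1
Syndrome s16…s1 = 10000 → error at position 16.
Flip position 16: 0011100011100000000100111100101 → 0011100011100001000100111100101

0011100011100001000100111100101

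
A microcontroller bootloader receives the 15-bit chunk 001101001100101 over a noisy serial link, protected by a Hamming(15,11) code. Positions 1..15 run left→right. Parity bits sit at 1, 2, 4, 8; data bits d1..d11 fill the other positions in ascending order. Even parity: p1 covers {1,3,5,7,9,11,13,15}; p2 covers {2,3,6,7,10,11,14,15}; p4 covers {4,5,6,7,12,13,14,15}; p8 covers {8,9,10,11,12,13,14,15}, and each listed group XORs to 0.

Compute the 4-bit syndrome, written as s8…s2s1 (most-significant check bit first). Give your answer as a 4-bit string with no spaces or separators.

0000

s1 (pos 1,3,5,7,9,11,13,15): 0⊕1⊕0⊕0⊕1⊕0⊕1⊕1 = 0
s2 (pos 2,3,6,7,10,11,14,15): 0⊕1⊕1⊕0⊕1⊕0⊕0⊕1 = 0
s4 (pos 4,5,6,7,12,13,14,15): 1⊕0⊕1⊕0⊕0⊕1⊕0⊕1 = 0
s8 (pos 8,9,10,11,12,13,14,15): 0⊕1⊕1⊕0⊕0⊕1⊕0⊕1 = 0
Syndrome s8…s1 = 0000 → no error.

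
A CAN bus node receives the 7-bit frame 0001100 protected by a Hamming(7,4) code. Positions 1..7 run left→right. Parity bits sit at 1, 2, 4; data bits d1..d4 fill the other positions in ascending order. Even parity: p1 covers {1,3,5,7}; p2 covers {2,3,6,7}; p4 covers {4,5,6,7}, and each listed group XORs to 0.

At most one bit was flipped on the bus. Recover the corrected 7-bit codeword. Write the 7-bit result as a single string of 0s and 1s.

s1 (pos 1,3,5,7): 0⊕0⊕1⊕0 = 1
s2 (pos 2,3,6,7): 0⊕0⊕0⊕0 = 0
s4 (pos 4,5,6,7): 1⊕1⊕0⊕0 = 0
Syndrome s4…s1 = 001 → error at position 1.
Flip position 1: 0001100 → 1001100

1001100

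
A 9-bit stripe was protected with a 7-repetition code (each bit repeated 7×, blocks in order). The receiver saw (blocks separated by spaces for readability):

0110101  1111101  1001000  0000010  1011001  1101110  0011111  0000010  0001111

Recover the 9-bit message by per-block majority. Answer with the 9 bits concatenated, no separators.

110011101

Block 1 (0110101): 4 ones → 1
Block 2 (1111101): 6 ones → 1
Block 3 (1001000): 2 ones → 0
Block 4 (0000010): 1 one → 0
Block 5 (1011001): 4 ones → 1
Block 6 (1101110): 5 ones → 1
Block 7 (0011111): 5 ones → 1
Block 8 (0000010): 1 one → 0
Block 9 (0001111): 4 ones → 1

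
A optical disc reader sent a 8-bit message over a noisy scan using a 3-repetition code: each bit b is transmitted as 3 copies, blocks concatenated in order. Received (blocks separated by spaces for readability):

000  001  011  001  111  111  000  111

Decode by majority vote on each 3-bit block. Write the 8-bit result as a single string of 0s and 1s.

00101101

Block 1 (000): 0 ones → 0
Block 2 (001): 1 one → 0
Block 3 (011): 2 ones → 1
Block 4 (001): 1 one → 0
Block 5 (111): 3 ones → 1
Block 6 (111): 3 ones → 1
Block 7 (000): 0 ones → 0
Block 8 (111): 3 ones → 1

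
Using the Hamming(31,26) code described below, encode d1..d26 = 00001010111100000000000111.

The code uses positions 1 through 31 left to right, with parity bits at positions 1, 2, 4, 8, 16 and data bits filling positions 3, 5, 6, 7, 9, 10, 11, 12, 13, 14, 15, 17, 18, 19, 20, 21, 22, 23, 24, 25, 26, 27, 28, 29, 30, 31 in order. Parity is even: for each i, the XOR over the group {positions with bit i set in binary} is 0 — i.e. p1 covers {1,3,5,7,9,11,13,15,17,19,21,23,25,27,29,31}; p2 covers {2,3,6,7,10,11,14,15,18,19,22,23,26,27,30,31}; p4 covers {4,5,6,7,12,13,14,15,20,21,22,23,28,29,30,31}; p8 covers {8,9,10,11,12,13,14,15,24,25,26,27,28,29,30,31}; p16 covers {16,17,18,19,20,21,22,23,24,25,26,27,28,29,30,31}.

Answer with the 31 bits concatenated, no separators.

Place data at non-parity positions: p1 p2 0 p4 0 0 0 p8 1 0 1 0 1 1 1 p16 1 0 0 0 0 0 0 0 0 0 0 0 1 1 1
p1 (pos 1,3,5,7,9,11,13,15,17,19,21,23,25,27,29,31): XOR of data positions = 0⊕0⊕0⊕1⊕1⊕1⊕1⊕1⊕0⊕0⊕0⊕0⊕0⊕1⊕1 = 1
p2 (pos 2,3,6,7,10,11,14,15,18,19,22,23,26,27,30,31): XOR of data positions = 0⊕0⊕0⊕0⊕1⊕1⊕1⊕0⊕0⊕0⊕0⊕0⊕0⊕1⊕1 = 1
p4 (pos 4,5,6,7,12,13,14,15,20,21,22,23,28,29,30,31): XOR of data positions = 0⊕0⊕0⊕0⊕1⊕1⊕1⊕0⊕0⊕0⊕0⊕0⊕1⊕1⊕1 = 0
p8 (pos 8,9,10,11,12,13,14,15,24,25,26,27,28,29,30,31): XOR of data positions = 1⊕0⊕1⊕0⊕1⊕1⊕1⊕0⊕0⊕0⊕0⊕0⊕1⊕1⊕1 = 0
p16 (pos 16,17,18,19,20,21,22,23,24,25,26,27,28,29,30,31): XOR of data positions = 1⊕0⊕0⊕0⊕0⊕0⊕0⊕0⊕0⊕0⊕0⊕0⊕1⊕1⊕1 = 0
Codeword: 1100000010101110100000000000111

1100000010101110100000000000111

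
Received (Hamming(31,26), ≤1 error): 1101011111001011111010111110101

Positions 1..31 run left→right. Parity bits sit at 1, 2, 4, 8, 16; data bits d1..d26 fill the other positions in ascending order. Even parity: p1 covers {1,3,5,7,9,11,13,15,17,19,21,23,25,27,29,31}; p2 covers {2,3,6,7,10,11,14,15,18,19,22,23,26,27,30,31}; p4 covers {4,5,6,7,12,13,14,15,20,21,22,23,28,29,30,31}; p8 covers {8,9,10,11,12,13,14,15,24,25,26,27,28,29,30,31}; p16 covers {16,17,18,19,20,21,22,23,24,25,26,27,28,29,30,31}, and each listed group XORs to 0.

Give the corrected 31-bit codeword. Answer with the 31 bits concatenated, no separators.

1101011111001001111010111110101

s1 (pos 1,3,5,7,9,11,13,15,17,19,21,23,25,27,29,31): 1⊕0⊕0⊕1⊕1⊕0⊕1⊕1⊕1⊕1⊕1⊕1⊕1⊕1⊕1⊕1 = 1
s2 (pos 2,3,6,7,10,11,14,15,18,19,22,23,26,27,30,31): 1⊕0⊕1⊕1⊕1⊕0⊕0⊕1⊕1⊕1⊕0⊕1⊕1⊕1⊕0⊕1 = 1
s4 (pos 4,5,6,7,12,13,14,15,20,21,22,23,28,29,30,31): 1⊕0⊕1⊕1⊕0⊕1⊕0⊕1⊕0⊕1⊕0⊕1⊕0⊕1⊕0⊕1 = 1
s8 (pos 8,9,10,11,12,13,14,15,24,25,26,27,28,29,30,31): 1⊕1⊕1⊕0⊕0⊕1⊕0⊕1⊕1⊕1⊕1⊕1⊕0⊕1⊕0⊕1 = 1
s16 (pos 16,17,18,19,20,21,22,23,24,25,26,27,28,29,30,31): 1⊕1⊕1⊕1⊕0⊕1⊕0⊕1⊕1⊕1⊕1⊕1⊕0⊕1⊕0⊕1 = 0
Syndrome s16…s1 = 01111 → error at position 15.
Flip position 15: 1101011111001011111010111110101 → 1101011111001001111010111110101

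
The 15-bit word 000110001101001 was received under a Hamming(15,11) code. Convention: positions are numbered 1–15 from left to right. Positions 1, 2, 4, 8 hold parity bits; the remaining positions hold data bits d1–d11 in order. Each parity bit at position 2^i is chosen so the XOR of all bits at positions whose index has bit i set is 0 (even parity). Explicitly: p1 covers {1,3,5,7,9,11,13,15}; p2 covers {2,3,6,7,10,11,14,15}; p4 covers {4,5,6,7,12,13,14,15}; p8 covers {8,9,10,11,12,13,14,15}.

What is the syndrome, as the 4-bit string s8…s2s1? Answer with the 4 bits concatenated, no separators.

0001

s1 (pos 1,3,5,7,9,11,13,15): 0⊕0⊕1⊕0⊕1⊕0⊕0⊕1 = 1
s2 (pos 2,3,6,7,10,11,14,15): 0⊕0⊕0⊕0⊕1⊕0⊕0⊕1 = 0
s4 (pos 4,5,6,7,12,13,14,15): 1⊕1⊕0⊕0⊕1⊕0⊕0⊕1 = 0
s8 (pos 8,9,10,11,12,13,14,15): 0⊕1⊕1⊕0⊕1⊕0⊕0⊕1 = 0
Syndrome s8…s1 = 0001 → error at position 1.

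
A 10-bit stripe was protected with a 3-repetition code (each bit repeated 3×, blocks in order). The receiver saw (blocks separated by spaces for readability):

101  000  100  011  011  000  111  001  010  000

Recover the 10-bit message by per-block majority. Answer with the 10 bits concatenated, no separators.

1001101000

Block 1 (101): 2 ones → 1
Block 2 (000): 0 ones → 0
Block 3 (100): 1 one → 0
Block 4 (011): 2 ones → 1
Block 5 (011): 2 ones → 1
Block 6 (000): 0 ones → 0
Block 7 (111): 3 ones → 1
Block 8 (001): 1 one → 0
Block 9 (010): 1 one → 0
Block 10 (000): 0 ones → 0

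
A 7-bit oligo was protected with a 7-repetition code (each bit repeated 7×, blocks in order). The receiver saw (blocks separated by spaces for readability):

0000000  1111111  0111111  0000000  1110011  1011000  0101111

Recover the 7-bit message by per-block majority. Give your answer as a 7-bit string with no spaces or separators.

0110101

Block 1 (0000000): 0 ones → 0
Block 2 (1111111): 7 ones → 1
Block 3 (0111111): 6 ones → 1
Block 4 (0000000): 0 ones → 0
Block 5 (1110011): 5 ones → 1
Block 6 (1011000): 3 ones → 0
Block 7 (0101111): 5 ones → 1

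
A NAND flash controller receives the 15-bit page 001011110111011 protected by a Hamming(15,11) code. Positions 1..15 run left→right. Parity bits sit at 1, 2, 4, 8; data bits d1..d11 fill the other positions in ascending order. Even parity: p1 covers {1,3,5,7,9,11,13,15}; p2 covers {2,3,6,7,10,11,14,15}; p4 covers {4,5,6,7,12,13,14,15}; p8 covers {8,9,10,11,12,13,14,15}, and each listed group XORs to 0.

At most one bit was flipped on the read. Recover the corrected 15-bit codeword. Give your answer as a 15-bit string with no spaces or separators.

000011110111011

s1 (pos 1,3,5,7,9,11,13,15): 0⊕1⊕1⊕1⊕0⊕1⊕0⊕1 = 1
s2 (pos 2,3,6,7,10,11,14,15): 0⊕1⊕1⊕1⊕1⊕1⊕1⊕1 = 1
s4 (pos 4,5,6,7,12,13,14,15): 0⊕1⊕1⊕1⊕1⊕0⊕1⊕1 = 0
s8 (pos 8,9,10,11,12,13,14,15): 1⊕0⊕1⊕1⊕1⊕0⊕1⊕1 = 0
Syndrome s8…s1 = 0011 → error at position 3.
Flip position 3: 001011110111011 → 000011110111011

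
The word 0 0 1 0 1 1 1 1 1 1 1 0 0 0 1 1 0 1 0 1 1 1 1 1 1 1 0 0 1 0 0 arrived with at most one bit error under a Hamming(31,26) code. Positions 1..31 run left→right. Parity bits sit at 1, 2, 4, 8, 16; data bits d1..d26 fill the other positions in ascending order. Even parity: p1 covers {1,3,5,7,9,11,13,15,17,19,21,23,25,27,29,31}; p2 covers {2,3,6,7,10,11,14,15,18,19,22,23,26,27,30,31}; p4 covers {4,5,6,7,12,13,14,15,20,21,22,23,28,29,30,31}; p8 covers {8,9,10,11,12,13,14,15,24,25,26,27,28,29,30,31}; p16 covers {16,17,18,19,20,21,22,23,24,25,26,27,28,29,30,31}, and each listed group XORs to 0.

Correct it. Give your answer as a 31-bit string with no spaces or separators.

s1 (pos 1,3,5,7,9,11,13,15,17,19,21,23,25,27,29,31): 0⊕1⊕1⊕1⊕1⊕1⊕0⊕1⊕0⊕0⊕1⊕1⊕1⊕0⊕1⊕0 = 0
s2 (pos 2,3,6,7,10,11,14,15,18,19,22,23,26,27,30,31): 0⊕1⊕1⊕1⊕1⊕1⊕0⊕1⊕1⊕0⊕1⊕1⊕1⊕0⊕0⊕0 = 0
s4 (pos 4,5,6,7,12,13,14,15,20,21,22,23,28,29,30,31): 0⊕1⊕1⊕1⊕0⊕0⊕0⊕1⊕1⊕1⊕1⊕1⊕0⊕1⊕0⊕0 = 1
s8 (pos 8,9,10,11,12,13,14,15,24,25,26,27,28,29,30,31): 1⊕1⊕1⊕1⊕0⊕0⊕0⊕1⊕1⊕1⊕1⊕0⊕0⊕1⊕0⊕0 = 1
s16 (pos 16,17,18,19,20,21,22,23,24,25,26,27,28,29,30,31): 1⊕0⊕1⊕0⊕1⊕1⊕1⊕1⊕1⊕1⊕1⊕0⊕0⊕1⊕0⊕0 = 0
Syndrome s16…s1 = 01100 → error at position 12.
Flip position 12: 0010111111100011010111111100100 → 0010111111110011010111111100100

0010111111110011010111111100100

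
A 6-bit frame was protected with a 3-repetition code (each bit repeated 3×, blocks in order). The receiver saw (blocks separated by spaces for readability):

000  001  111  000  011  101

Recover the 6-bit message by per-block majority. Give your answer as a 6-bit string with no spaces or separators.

001011

Block 1 (000): 0 ones → 0
Block 2 (001): 1 one → 0
Block 3 (111): 3 ones → 1
Block 4 (000): 0 ones → 0
Block 5 (011): 2 ones → 1
Block 6 (101): 2 ones → 1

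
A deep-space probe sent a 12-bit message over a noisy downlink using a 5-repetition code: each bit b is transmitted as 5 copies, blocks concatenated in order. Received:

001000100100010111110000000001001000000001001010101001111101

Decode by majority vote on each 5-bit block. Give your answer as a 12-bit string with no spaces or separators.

Block 1 (00100): 1 one → 0
Block 2 (01001): 2 ones → 0
Block 3 (00010): 1 one → 0
Block 4 (11111): 5 ones → 1
Block 5 (00000): 0 ones → 0
Block 6 (00001): 1 one → 0
Block 7 (00100): 1 one → 0
Block 8 (00000): 0 ones → 0
Block 9 (01001): 2 ones → 0
Block 10 (01010): 2 ones → 0
Block 11 (10011): 3 ones → 1
Block 12 (11101): 4 ones → 1

000100000011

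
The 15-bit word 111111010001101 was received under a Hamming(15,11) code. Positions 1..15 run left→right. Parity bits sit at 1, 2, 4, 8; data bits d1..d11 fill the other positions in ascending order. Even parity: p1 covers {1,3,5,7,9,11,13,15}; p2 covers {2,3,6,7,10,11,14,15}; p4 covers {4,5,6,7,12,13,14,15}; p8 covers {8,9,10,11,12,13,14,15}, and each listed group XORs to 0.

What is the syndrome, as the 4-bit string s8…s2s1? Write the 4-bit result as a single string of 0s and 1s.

s1 (pos 1,3,5,7,9,11,13,15): 1⊕1⊕1⊕0⊕0⊕0⊕1⊕1 = 1
s2 (pos 2,3,6,7,10,11,14,15): 1⊕1⊕1⊕0⊕0⊕0⊕0⊕1 = 0
s4 (pos 4,5,6,7,12,13,14,15): 1⊕1⊕1⊕0⊕1⊕1⊕0⊕1 = 0
s8 (pos 8,9,10,11,12,13,14,15): 1⊕0⊕0⊕0⊕1⊕1⊕0⊕1 = 0
Syndrome s8…s1 = 0001 → error at position 1.

0001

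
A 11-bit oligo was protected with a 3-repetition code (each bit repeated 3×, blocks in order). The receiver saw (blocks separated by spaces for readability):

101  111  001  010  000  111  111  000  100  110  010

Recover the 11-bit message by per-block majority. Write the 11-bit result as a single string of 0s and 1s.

Block 1 (101): 2 ones → 1
Block 2 (111): 3 ones → 1
Block 3 (001): 1 one → 0
Block 4 (010): 1 one → 0
Block 5 (000): 0 ones → 0
Block 6 (111): 3 ones → 1
Block 7 (111): 3 ones → 1
Block 8 (000): 0 ones → 0
Block 9 (100): 1 one → 0
Block 10 (110): 2 ones → 1
Block 11 (010): 1 one → 0

11000110010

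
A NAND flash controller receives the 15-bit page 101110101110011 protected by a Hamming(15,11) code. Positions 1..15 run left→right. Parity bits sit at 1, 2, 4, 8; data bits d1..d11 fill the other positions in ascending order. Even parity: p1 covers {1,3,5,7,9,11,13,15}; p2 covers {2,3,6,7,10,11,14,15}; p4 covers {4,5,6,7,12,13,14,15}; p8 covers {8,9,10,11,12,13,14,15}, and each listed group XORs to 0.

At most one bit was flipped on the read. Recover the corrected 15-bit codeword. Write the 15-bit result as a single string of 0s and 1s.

s1 (pos 1,3,5,7,9,11,13,15): 1⊕1⊕1⊕1⊕1⊕1⊕0⊕1 = 1
s2 (pos 2,3,6,7,10,11,14,15): 0⊕1⊕0⊕1⊕1⊕1⊕1⊕1 = 0
s4 (pos 4,5,6,7,12,13,14,15): 1⊕1⊕0⊕1⊕0⊕0⊕1⊕1 = 1
s8 (pos 8,9,10,11,12,13,14,15): 0⊕1⊕1⊕1⊕0⊕0⊕1⊕1 = 1
Syndrome s8…s1 = 1101 → error at position 13.
Flip position 13: 101110101110011 → 101110101110111

101110101110111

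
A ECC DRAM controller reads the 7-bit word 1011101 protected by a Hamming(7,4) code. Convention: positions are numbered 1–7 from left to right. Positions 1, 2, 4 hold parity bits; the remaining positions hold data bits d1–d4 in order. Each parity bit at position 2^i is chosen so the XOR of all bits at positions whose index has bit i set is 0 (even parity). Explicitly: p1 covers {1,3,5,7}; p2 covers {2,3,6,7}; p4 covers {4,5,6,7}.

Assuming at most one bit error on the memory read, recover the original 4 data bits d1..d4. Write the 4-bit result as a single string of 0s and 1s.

s1 (pos 1,3,5,7): 1⊕1⊕1⊕1 = 0
s2 (pos 2,3,6,7): 0⊕1⊕0⊕1 = 0
s4 (pos 4,5,6,7): 1⊕1⊕0⊕1 = 1
Syndrome s4…s1 = 100 → error at position 4.
Flip position 4: 1011101 → 1010101
Read data bits from positions 3,5,6,7: 1101

1101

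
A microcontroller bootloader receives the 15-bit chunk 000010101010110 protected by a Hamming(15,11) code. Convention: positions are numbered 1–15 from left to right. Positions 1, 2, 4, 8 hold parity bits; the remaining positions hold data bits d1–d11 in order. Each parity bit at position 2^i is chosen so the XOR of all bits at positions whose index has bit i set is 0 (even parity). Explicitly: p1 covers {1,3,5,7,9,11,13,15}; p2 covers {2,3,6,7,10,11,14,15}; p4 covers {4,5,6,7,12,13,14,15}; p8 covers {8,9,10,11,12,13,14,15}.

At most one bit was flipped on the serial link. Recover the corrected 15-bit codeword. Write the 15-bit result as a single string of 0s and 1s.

s1 (pos 1,3,5,7,9,11,13,15): 0⊕0⊕1⊕1⊕1⊕1⊕1⊕0 = 1
s2 (pos 2,3,6,7,10,11,14,15): 0⊕0⊕0⊕1⊕0⊕1⊕1⊕0 = 1
s4 (pos 4,5,6,7,12,13,14,15): 0⊕1⊕0⊕1⊕0⊕1⊕1⊕0 = 0
s8 (pos 8,9,10,11,12,13,14,15): 0⊕1⊕0⊕1⊕0⊕1⊕1⊕0 = 0
Syndrome s8…s1 = 0011 → error at position 3.
Flip position 3: 000010101010110 → 001010101010110

001010101010110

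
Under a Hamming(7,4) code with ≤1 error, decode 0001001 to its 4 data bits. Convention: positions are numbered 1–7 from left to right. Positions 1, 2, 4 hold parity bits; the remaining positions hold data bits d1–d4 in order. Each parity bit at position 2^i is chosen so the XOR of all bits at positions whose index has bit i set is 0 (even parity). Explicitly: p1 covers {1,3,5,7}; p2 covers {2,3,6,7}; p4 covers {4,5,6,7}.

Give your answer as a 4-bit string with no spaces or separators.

s1 (pos 1,3,5,7): 0⊕0⊕0⊕1 = 1
s2 (pos 2,3,6,7): 0⊕0⊕0⊕1 = 1
s4 (pos 4,5,6,7): 1⊕0⊕0⊕1 = 0
Syndrome s4…s1 = 011 → error at position 3.
Flip position 3: 0001001 → 0011001
Read data bits from positions 3,5,6,7: 1001

1001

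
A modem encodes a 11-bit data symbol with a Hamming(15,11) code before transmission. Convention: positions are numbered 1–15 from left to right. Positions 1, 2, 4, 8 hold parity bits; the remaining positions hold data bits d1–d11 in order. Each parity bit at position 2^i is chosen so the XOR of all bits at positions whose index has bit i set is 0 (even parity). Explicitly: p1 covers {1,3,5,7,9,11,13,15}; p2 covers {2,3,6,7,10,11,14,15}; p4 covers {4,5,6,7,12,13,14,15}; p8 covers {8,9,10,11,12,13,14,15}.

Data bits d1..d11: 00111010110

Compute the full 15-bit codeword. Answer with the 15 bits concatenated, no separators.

Place data at non-parity positions: p1 p2 0 p4 0 1 1 p8 1 0 1 0 1 1 0
p1 (pos 1,3,5,7,9,11,13,15): XOR of data positions = 0⊕0⊕1⊕1⊕1⊕1⊕0 = 0
p2 (pos 2,3,6,7,10,11,14,15): XOR of data positions = 0⊕1⊕1⊕0⊕1⊕1⊕0 = 0
p4 (pos 4,5,6,7,12,13,14,15): XOR of data positions = 0⊕1⊕1⊕0⊕1⊕1⊕0 = 0
p8 (pos 8,9,10,11,12,13,14,15): XOR of data positions = 1⊕0⊕1⊕0⊕1⊕1⊕0 = 0
Codeword: 000001101010110

000001101010110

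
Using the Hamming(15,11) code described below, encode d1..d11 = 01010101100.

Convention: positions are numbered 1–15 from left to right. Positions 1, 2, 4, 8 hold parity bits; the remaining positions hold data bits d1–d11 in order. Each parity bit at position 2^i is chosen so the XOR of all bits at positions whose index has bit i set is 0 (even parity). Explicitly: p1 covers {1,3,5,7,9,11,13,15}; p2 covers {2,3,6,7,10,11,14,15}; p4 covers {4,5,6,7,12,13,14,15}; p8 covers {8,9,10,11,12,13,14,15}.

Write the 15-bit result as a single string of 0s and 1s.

Place data at non-parity positions: p1 p2 0 p4 1 0 1 p8 0 1 0 1 1 0 0
p1 (pos 1,3,5,7,9,11,13,15): XOR of data positions = 0⊕1⊕1⊕0⊕0⊕1⊕0 = 1
p2 (pos 2,3,6,7,10,11,14,15): XOR of data positions = 0⊕0⊕1⊕1⊕0⊕0⊕0 = 0
p4 (pos 4,5,6,7,12,13,14,15): XOR of data positions = 1⊕0⊕1⊕1⊕1⊕0⊕0 = 0
p8 (pos 8,9,10,11,12,13,14,15): XOR of data positions = 0⊕1⊕0⊕1⊕1⊕0⊕0 = 1
Codeword: 100010110101100

100010110101100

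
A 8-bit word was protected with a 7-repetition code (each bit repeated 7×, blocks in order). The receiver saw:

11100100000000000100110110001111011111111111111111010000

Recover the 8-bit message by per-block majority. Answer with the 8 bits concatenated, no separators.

Block 1 (1110010): 4 ones → 1
Block 2 (0000000): 0 ones → 0
Block 3 (0001001): 2 ones → 0
Block 4 (1011000): 3 ones → 0
Block 5 (1111011): 6 ones → 1
Block 6 (1111111): 7 ones → 1
Block 7 (1111111): 7 ones → 1
Block 8 (1010000): 2 ones → 0

10001110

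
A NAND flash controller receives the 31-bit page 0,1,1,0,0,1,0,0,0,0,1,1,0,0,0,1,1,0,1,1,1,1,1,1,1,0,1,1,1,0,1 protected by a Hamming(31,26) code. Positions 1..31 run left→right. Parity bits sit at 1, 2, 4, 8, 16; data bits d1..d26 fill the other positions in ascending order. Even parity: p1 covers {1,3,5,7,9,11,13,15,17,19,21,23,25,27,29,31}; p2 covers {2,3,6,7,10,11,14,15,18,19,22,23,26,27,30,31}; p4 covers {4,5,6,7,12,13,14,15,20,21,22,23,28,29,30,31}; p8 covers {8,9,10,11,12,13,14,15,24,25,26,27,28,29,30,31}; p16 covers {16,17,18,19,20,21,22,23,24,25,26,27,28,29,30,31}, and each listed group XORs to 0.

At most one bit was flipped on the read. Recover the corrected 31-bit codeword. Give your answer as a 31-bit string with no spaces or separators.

s1 (pos 1,3,5,7,9,11,13,15,17,19,21,23,25,27,29,31): 0⊕1⊕0⊕0⊕0⊕1⊕0⊕0⊕1⊕1⊕1⊕1⊕1⊕1⊕1⊕1 = 0
s2 (pos 2,3,6,7,10,11,14,15,18,19,22,23,26,27,30,31): 1⊕1⊕1⊕0⊕0⊕1⊕0⊕0⊕0⊕1⊕1⊕1⊕0⊕1⊕0⊕1 = 1
s4 (pos 4,5,6,7,12,13,14,15,20,21,22,23,28,29,30,31): 0⊕0⊕1⊕0⊕1⊕0⊕0⊕0⊕1⊕1⊕1⊕1⊕1⊕1⊕0⊕1 = 1
s8 (pos 8,9,10,11,12,13,14,15,24,25,26,27,28,29,30,31): 0⊕0⊕0⊕1⊕1⊕0⊕0⊕0⊕1⊕1⊕0⊕1⊕1⊕1⊕0⊕1 = 0
s16 (pos 16,17,18,19,20,21,22,23,24,25,26,27,28,29,30,31): 1⊕1⊕0⊕1⊕1⊕1⊕1⊕1⊕1⊕1⊕0⊕1⊕1⊕1⊕0⊕1 = 1
Syndrome s16…s1 = 10110 → error at position 22.
Flip position 22: 0110010000110001101111111011101 → 0110010000110001101110111011101

0110010000110001101110111011101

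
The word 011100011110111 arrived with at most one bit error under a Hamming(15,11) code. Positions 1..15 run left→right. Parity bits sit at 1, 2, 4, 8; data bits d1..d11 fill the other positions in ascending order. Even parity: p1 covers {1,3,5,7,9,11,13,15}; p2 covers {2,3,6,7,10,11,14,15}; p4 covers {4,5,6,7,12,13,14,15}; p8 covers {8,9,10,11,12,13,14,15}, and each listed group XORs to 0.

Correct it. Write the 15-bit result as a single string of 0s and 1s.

011100010110111

s1 (pos 1,3,5,7,9,11,13,15): 0⊕1⊕0⊕0⊕1⊕1⊕1⊕1 = 1
s2 (pos 2,3,6,7,10,11,14,15): 1⊕1⊕0⊕0⊕1⊕1⊕1⊕1 = 0
s4 (pos 4,5,6,7,12,13,14,15): 1⊕0⊕0⊕0⊕0⊕1⊕1⊕1 = 0
s8 (pos 8,9,10,11,12,13,14,15): 1⊕1⊕1⊕1⊕0⊕1⊕1⊕1 = 1
Syndrome s8…s1 = 1001 → error at position 9.
Flip position 9: 011100011110111 → 011100010110111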